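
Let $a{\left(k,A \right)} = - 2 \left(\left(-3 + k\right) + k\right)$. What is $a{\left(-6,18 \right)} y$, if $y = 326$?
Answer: $9780$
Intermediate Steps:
$a{\left(k,A \right)} = 6 - 4 k$ ($a{\left(k,A \right)} = - 2 \left(-3 + 2 k\right) = 6 - 4 k$)
$a{\left(-6,18 \right)} y = \left(6 - -24\right) 326 = \left(6 + 24\right) 326 = 30 \cdot 326 = 9780$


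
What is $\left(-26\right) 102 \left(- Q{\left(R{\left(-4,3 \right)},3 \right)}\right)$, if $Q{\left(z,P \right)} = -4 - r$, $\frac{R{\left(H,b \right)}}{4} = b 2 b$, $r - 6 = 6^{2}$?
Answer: $-121992$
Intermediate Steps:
$r = 42$ ($r = 6 + 6^{2} = 6 + 36 = 42$)
$R{\left(H,b \right)} = 8 b^{2}$ ($R{\left(H,b \right)} = 4 b 2 b = 4 \cdot 2 b b = 4 \cdot 2 b^{2} = 8 b^{2}$)
$Q{\left(z,P \right)} = -46$ ($Q{\left(z,P \right)} = -4 - 42 = -46$)
$\left(-26\right) 102 \left(- Q{\left(R{\left(-4,3 \right)},3 \right)}\right) = \left(-26\right) 102 \left(\left(-1\right) \left(-46\right)\right) = \left(-2652\right) 46 = -121992$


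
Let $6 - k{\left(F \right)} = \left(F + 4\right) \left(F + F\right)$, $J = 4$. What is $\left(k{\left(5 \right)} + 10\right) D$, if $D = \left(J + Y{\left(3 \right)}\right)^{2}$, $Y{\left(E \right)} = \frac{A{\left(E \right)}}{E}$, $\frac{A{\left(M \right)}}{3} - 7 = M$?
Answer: $-14504$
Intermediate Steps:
$A{\left(M \right)} = 21 + 3 M$
$Y{\left(E \right)} = \frac{21 + 3 E}{E}$
$D = 196$ ($D = \left(4 + \left(3 + \frac{21}{3}\right)\right)^{2} = \left(4 + \left(3 + 21 \cdot \frac{1}{3}\right)\right)^{2} = \left(4 + \left(3 + 7\right)\right)^{2} = \left(4 + 10\right)^{2} = 14^{2} = 196$)
$k{\left(F \right)} = 6 - 2 F \left(4 + F\right)$ ($k{\left(F \right)} = 6 - \left(F + 4\right) \left(F + F\right) = 6 - \left(4 + F\right) 2 F = 6 - 2 F \left(4 + F\right)$)
$\left(k{\left(5 \right)} + 10\right) D = \left(\left(6 - 40 - 2 \cdot 5^{2}\right) + 10\right) 196 = \left(\left(6 - 40 - 50\right) + 10\right) 196 = \left(-84 + 10\right) 196 = \left(-74\right) 196 = -14504$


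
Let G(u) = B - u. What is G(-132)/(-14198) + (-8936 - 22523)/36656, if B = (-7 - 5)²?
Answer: -228385969/260220944 ≈ -0.87766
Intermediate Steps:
B = 144 (B = (-12)² = 144)
G(u) = 144 - u
G(-132)/(-14198) + (-8936 - 22523)/36656 = (144 - 1*(-132))/(-14198) + (-8936 - 22523)/36656 = (144 + 132)*(-1/14198) - 31459*1/36656 = 276*(-1/14198) - 31459/36656 = -138/7099 - 31459/36656 = -228385969/260220944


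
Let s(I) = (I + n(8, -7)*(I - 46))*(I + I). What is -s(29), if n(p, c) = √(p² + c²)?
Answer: -1682 + 986*√113 ≈ 8799.3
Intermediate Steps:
n(p, c) = √(c² + p²)
s(I) = 2*I*(I + √113*(-46 + I)) (s(I) = (I + √((-7)² + 8²)*(I - 46))*(I + I) = (I + √(49 + 64)*(-46 + I))*(2*I) = (I + √113*(-46 + I))*(2*I) = 2*I*(I + √113*(-46 + I)))
-s(29) = -2*29*(29 - 46*√113 + 29*√113) = -2*29*(29 - 17*√113) = -(1682 - 986*√113) = -1682 + 986*√113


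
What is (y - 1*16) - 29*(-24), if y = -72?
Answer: 608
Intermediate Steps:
(y - 1*16) - 29*(-24) = (-72 - 1*16) - 29*(-24) = (-72 - 16) + 696 = -88 + 696 = 608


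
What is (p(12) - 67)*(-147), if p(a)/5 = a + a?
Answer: -7791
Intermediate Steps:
p(a) = 10*a (p(a) = 5*(a + a) = 5*(2*a) = 10*a)
(p(12) - 67)*(-147) = (10*12 - 67)*(-147) = (120 - 67)*(-147) = 53*(-147) = -7791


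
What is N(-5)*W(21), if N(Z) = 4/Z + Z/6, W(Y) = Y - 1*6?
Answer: -49/2 ≈ -24.500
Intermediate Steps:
W(Y) = -6 + Y (W(Y) = Y - 6 = -6 + Y)
N(Z) = 4/Z + Z/6 (N(Z) = 4/Z + Z*(⅙) = 4/Z + Z/6)
N(-5)*W(21) = (4/(-5) + (⅙)*(-5))*(-6 + 21) = (4*(-⅕) - ⅚)*15 = (-⅘ - ⅚)*15 = -49/30*15 = -49/2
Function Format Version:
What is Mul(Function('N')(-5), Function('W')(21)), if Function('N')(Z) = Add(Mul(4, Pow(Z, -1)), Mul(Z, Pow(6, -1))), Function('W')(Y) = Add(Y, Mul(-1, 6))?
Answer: Rational(-49, 2) ≈ -24.500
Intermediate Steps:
Function('W')(Y) = Add(-6, Y) (Function('W')(Y) = Add(Y, -6) = Add(-6, Y))
Function('N')(Z) = Add(Mul(4, Pow(Z, -1)), Mul(Rational(1, 6), Z)) (Function('N')(Z) = Add(Mul(4, Pow(Z, -1)), Mul(Z, Rational(1, 6))) = Add(Mul(4, Pow(Z, -1)), Mul(Rational(1, 6), Z)))
Mul(Function('N')(-5), Function('W')(21)) = Mul(Add(Mul(4, Pow(-5, -1)), Mul(Rational(1, 6), -5)), Add(-6, 21)) = Mul(Add(Mul(4, Rational(-1, 5)), Rational(-5, 6)), 15) = Mul(Add(Rational(-4, 5), Rational(-5, 6)), 15) = Mul(Rational(-49, 30), 15) = Rational(-49, 2)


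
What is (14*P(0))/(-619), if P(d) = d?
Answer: 0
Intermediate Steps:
(14*P(0))/(-619) = (14*0)/(-619) = 0*(-1/619) = 0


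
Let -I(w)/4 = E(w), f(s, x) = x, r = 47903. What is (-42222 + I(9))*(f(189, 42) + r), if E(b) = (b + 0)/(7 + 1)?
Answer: -4049099085/2 ≈ -2.0246e+9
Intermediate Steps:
E(b) = b/8
I(w) = -w/2
(-42222 + I(9))*(f(189, 42) + r) = (-42222 - ½*9)*(42 + 47903) = (-42222 - 9/2)*47945 = -84453/2*47945 = -4049099085/2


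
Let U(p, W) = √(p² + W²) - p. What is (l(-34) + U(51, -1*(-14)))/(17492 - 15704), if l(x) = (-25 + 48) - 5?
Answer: -11/596 + √2797/1788 ≈ 0.011122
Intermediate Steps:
l(x) = 18 (l(x) = 23 - 5 = 18)
U(p, W) = √(W² + p²) - p
(l(-34) + U(51, -1*(-14)))/(17492 - 15704) = (18 + (√((-1*(-14))² + 51²) - 1*51))/(17492 - 15704) = (18 + (√(14² + 2601) - 51))/1788 = (18 + (√(196 + 2601) - 51))*(1/1788) = (18 + (√2797 - 51))*(1/1788) = (18 + (-51 + √2797))*(1/1788) = (-33 + √2797)*(1/1788) = -11/596 + √2797/1788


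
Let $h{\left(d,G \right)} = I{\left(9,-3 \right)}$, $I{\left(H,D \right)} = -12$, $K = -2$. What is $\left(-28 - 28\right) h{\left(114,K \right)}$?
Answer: $672$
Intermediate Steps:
$h{\left(d,G \right)} = -12$
$\left(-28 - 28\right) h{\left(114,K \right)} = \left(-28 - 28\right) \left(-12\right) = \left(-56\right) \left(-12\right) = 672$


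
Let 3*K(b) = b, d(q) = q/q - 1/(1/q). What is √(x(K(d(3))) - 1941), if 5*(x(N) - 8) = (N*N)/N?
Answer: I*√434955/15 ≈ 43.967*I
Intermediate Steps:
d(q) = 1 - q
K(b) = b/3
x(N) = 8 + N/5 (x(N) = 8 + ((N*N)/N)/5 = 8 + (N²/N)/5 = 8 + N/5)
√(x(K(d(3))) - 1941) = √((8 + ((1 - 1*3)/3)/5) - 1941) = √((8 + ((1 - 3)/3)/5) - 1941) = √((8 + ((⅓)*(-2))/5) - 1941) = √((8 + (⅕)*(-⅔)) - 1941) = √((8 - 2/15) - 1941) = √(118/15 - 1941) = √(-28997/15) = I*√434955/15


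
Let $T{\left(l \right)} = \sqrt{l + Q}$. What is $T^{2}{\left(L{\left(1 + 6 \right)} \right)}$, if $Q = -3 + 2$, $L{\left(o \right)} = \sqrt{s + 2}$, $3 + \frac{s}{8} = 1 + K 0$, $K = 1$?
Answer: $-1 + i \sqrt{14} \approx -1.0 + 3.7417 i$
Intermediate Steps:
$s = -16$ ($s = -24 + 8 \left(1 + 1 \cdot 0\right) = -24 + 8 \left(1 + 0\right) = -24 + 8 \cdot 1 = -24 + 8 = -16$)
$L{\left(o \right)} = i \sqrt{14}$ ($L{\left(o \right)} = \sqrt{-16 + 2} = \sqrt{-14} = i \sqrt{14}$)
$Q = -1$
$T{\left(l \right)} = \sqrt{-1 + l}$ ($T{\left(l \right)} = \sqrt{l - 1} = \sqrt{-1 + l}$)
$T^{2}{\left(L{\left(1 + 6 \right)} \right)} = \left(\sqrt{-1 + i \sqrt{14}}\right)^{2} = -1 + i \sqrt{14}$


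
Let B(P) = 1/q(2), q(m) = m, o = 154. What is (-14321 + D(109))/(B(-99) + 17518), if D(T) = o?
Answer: -28334/35037 ≈ -0.80869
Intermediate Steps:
D(T) = 154
B(P) = ½ (B(P) = 1/2 = ½)
(-14321 + D(109))/(B(-99) + 17518) = (-14321 + 154)/(½ + 17518) = -14167/35037/2 = -14167*2/35037 = -28334/35037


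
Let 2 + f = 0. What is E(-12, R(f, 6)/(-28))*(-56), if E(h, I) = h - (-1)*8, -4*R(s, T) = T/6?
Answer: 224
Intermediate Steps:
f = -2 (f = -2 + 0 = -2)
R(s, T) = -T/24 (R(s, T) = -T/(4*6) = -T/24)
E(h, I) = 8 + h (E(h, I) = h - 1*(-8) = h + 8 = 8 + h)
E(-12, R(f, 6)/(-28))*(-56) = (8 - 12)*(-56) = -4*(-56) = 224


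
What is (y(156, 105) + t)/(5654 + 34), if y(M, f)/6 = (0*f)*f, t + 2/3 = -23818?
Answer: -8932/2133 ≈ -4.1875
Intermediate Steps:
t = -71456/3 (t = -⅔ - 23818 = -71456/3 ≈ -23819.)
y(M, f) = 0 (y(M, f) = 6*((0*f)*f) = 6*(0*f) = 6*0 = 0)
(y(156, 105) + t)/(5654 + 34) = (0 - 71456/3)/(5654 + 34) = -71456/3/5688 = -71456/3*1/5688 = -8932/2133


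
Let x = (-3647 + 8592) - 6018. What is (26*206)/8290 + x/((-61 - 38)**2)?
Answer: 21799493/40625145 ≈ 0.53660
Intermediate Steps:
x = -1073 (x = 4945 - 6018 = -1073)
(26*206)/8290 + x/((-61 - 38)**2) = (26*206)/8290 - 1073/(-61 - 38)**2 = 5356*(1/8290) - 1073/((-99)**2) = 2678/4145 - 1073/9801 = 21799493/40625145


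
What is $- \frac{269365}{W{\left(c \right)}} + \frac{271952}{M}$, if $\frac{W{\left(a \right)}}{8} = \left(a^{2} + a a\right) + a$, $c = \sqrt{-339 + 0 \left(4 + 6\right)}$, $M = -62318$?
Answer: $\frac{7655066307}{169131052} + \frac{269365 i \sqrt{339}}{3680184} \approx 45.261 + 1.3476 i$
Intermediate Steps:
$c = i \sqrt{339}$ ($c = \sqrt{-339 + 0 \cdot 10} = \sqrt{-339 + 0} = \sqrt{-339} = i \sqrt{339} \approx 18.412 i$)
$W{\left(a \right)} = 8 a + 16 a^{2}$ ($W{\left(a \right)} = 8 \left(\left(a^{2} + a a\right) + a\right) = 8 \left(\left(a^{2} + a^{2}\right) + a\right) = 8 \left(2 a^{2} + a\right) = 8 \left(a + 2 a^{2}\right) = 8 a + 16 a^{2}$)
$- \frac{269365}{W{\left(c \right)}} + \frac{271952}{M} = - \frac{269365}{8 i \sqrt{339} \left(1 + 2 i \sqrt{339}\right)} + \frac{271952}{-62318} = - \frac{269365}{8 i \sqrt{339} \left(1 + 2 i \sqrt{339}\right)} + 271952 \left(- \frac{1}{62318}\right) = - \frac{269365}{8 i \sqrt{339} \left(1 + 2 i \sqrt{339}\right)} - \frac{135976}{31159} = - 269365 \left(- \frac{i \sqrt{339}}{2712 \left(1 + 2 i \sqrt{339}\right)}\right) - \frac{135976}{31159} = \frac{269365 i \sqrt{339}}{2712 \left(1 + 2 i \sqrt{339}\right)} - \frac{135976}{31159} = - \frac{135976}{31159} + \frac{269365 i \sqrt{339}}{2712 \left(1 + 2 i \sqrt{339}\right)}$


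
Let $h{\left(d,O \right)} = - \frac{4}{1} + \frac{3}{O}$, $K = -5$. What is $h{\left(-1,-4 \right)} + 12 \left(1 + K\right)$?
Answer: $- \frac{211}{4} \approx -52.75$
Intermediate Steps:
$h{\left(d,O \right)} = -4 + \frac{3}{O}$ ($h{\left(d,O \right)} = \left(-4\right) 1 + \frac{3}{O} = -4 + \frac{3}{O}$)
$h{\left(-1,-4 \right)} + 12 \left(1 + K\right) = \left(-4 + \frac{3}{-4}\right) + 12 \left(1 - 5\right) = \left(-4 + 3 \left(- \frac{1}{4}\right)\right) + 12 \left(-4\right) = \left(-4 - \frac{3}{4}\right) - 48 = - \frac{19}{4} - 48 = - \frac{211}{4}$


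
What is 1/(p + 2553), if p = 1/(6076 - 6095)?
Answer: 19/48506 ≈ 0.00039170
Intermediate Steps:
p = -1/19 (p = 1/(-19) = -1/19 ≈ -0.052632)
1/(p + 2553) = 1/(-1/19 + 2553) = 1/(48506/19) = 19/48506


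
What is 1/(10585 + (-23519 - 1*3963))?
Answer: -1/16897 ≈ -5.9182e-5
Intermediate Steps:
1/(10585 + (-23519 - 1*3963)) = 1/(10585 + (-23519 - 3963)) = 1/(10585 - 27482) = 1/(-16897) = -1/16897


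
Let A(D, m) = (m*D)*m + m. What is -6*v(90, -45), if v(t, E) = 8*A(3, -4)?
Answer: -2112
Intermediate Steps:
A(D, m) = m + D*m² (A(D, m) = (D*m)*m + m = D*m² + m = m + D*m²)
v(t, E) = 352 (v(t, E) = 8*(-4*(1 + 3*(-4))) = 8*(-4*(1 - 12)) = 8*(-4*(-11)) = 8*44 = 352)
-6*v(90, -45) = -6*352 = -2112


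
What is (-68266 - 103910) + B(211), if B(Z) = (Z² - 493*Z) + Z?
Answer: -231467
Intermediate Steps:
B(Z) = Z² - 492*Z
(-68266 - 103910) + B(211) = (-68266 - 103910) + 211*(-492 + 211) = -172176 + 211*(-281) = -172176 - 59291 = -231467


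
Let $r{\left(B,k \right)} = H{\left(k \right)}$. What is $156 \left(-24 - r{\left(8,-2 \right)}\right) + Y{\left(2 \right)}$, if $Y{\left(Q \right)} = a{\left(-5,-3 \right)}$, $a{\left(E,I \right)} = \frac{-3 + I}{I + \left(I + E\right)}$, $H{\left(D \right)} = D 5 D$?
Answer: $- \frac{75498}{11} \approx -6863.5$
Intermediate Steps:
$H{\left(D \right)} = 5 D^{2}$ ($H{\left(D \right)} = 5 D D = 5 D^{2}$)
$r{\left(B,k \right)} = 5 k^{2}$
$a{\left(E,I \right)} = \frac{-3 + I}{E + 2 I}$ ($a{\left(E,I \right)} = \frac{-3 + I}{I + \left(E + I\right)} = \frac{-3 + I}{E + 2 I}$)
$Y{\left(Q \right)} = \frac{6}{11}$ ($Y{\left(Q \right)} = \frac{-3 - 3}{-5 + 2 \left(-3\right)} = \frac{1}{-5 - 6} \left(-6\right) = \frac{1}{-11} \left(-6\right) = \left(- \frac{1}{11}\right) \left(-6\right) = \frac{6}{11}$)
$156 \left(-24 - r{\left(8,-2 \right)}\right) + Y{\left(2 \right)} = 156 \left(-24 - 5 \left(-2\right)^{2}\right) + \frac{6}{11} = 156 \left(-24 - 5 \cdot 4\right) + \frac{6}{11} = 156 \left(-24 - 20\right) + \frac{6}{11} = 156 \left(-44\right) + \frac{6}{11} = -6864 + \frac{6}{11} = - \frac{75498}{11}$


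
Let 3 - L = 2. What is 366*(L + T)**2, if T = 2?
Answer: 3294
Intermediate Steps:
L = 1 (L = 3 - 1*2 = 3 - 2 = 1)
366*(L + T)**2 = 366*(1 + 2)**2 = 366*3**2 = 366*9 = 3294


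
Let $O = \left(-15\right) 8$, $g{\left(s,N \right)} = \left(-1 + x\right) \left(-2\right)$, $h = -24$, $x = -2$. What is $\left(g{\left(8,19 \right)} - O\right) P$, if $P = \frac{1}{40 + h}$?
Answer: $\frac{63}{8} \approx 7.875$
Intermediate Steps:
$g{\left(s,N \right)} = 6$ ($g{\left(s,N \right)} = \left(-1 - 2\right) \left(-2\right) = \left(-3\right) \left(-2\right) = 6$)
$O = -120$
$P = \frac{1}{16}$ ($P = \frac{1}{40 - 24} = \frac{1}{16} \approx 0.0625$)
$\left(g{\left(8,19 \right)} - O\right) P = \left(6 - -120\right) \frac{1}{16} = \left(6 + 120\right) \frac{1}{16} = 126 \cdot \frac{1}{16} = \frac{63}{8}$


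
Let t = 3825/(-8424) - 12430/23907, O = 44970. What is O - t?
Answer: 25802905805/573768 ≈ 44971.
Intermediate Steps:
t = -558845/573768 (t = 3825*(-1/8424) - 12430*1/23907 = -425/936 - 12430/23907 = -558845/573768 ≈ -0.97399)
O - t = 44970 - 1*(-558845/573768) = 44970 + 558845/573768 = 25802905805/573768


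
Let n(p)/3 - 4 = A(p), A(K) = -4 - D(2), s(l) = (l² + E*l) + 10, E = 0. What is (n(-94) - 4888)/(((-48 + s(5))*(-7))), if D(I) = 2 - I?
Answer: -376/7 ≈ -53.714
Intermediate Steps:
s(l) = 10 + l² (s(l) = (l² + 0*l) + 10 = (l² + 0) + 10 = l² + 10 = 10 + l²)
A(K) = -4 (A(K) = -4 - (2 - 1*2) = -4 - (2 - 2) = -4 - 1*0 = -4 + 0 = -4)
n(p) = 0 (n(p) = 12 + 3*(-4) = 12 - 12 = 0)
(n(-94) - 4888)/(((-48 + s(5))*(-7))) = (0 - 4888)/(((-48 + (10 + 5²))*(-7))) = -4888*(-1/(7*(-48 + (10 + 25)))) = -4888*(-1/(7*(-48 + 35))) = -4888/((-13*(-7))) = -4888/91 = -4888*1/91 = -376/7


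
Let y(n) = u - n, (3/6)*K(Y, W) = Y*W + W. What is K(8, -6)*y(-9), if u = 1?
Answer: -1080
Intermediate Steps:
K(Y, W) = 2*W + 2*W*Y (K(Y, W) = 2*(Y*W + W) = 2*(W*Y + W) = 2*(W + W*Y) = 2*W + 2*W*Y)
y(n) = 1 - n
K(8, -6)*y(-9) = (2*(-6)*(1 + 8))*(1 - 1*(-9)) = (2*(-6)*9)*(1 + 9) = -108*10 = -1080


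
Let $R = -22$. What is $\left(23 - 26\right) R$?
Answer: $66$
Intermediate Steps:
$\left(23 - 26\right) R = \left(23 - 26\right) \left(-22\right) = \left(-3\right) \left(-22\right) = 66$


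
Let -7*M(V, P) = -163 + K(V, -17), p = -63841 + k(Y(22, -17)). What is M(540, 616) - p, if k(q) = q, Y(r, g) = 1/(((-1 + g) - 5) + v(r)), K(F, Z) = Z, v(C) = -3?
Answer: 11623749/182 ≈ 63867.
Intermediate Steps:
Y(r, g) = 1/(-9 + g) (Y(r, g) = 1/(((-1 + g) - 5) - 3) = 1/((-6 + g) - 3) = 1/(-9 + g))
p = -1659867/26 (p = -63841 + 1/(-9 - 17) = -63841 + 1/(-26) = -63841 - 1/26 = -1659867/26 ≈ -63841.)
M(V, P) = 180/7 (M(V, P) = -(-163 - 17)/7 = -⅐*(-180) = 180/7)
M(540, 616) - p = 180/7 - 1*(-1659867/26) = 180/7 + 1659867/26 = 11623749/182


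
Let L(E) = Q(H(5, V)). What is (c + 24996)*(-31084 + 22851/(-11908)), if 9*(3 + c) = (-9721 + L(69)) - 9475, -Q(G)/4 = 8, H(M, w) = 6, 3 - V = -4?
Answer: -76147531541207/107172 ≈ -7.1052e+8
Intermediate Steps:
V = 7 (V = 3 - 1*(-4) = 3 + 4 = 7)
Q(G) = -32 (Q(G) = -4*8 = -32)
L(E) = -32
c = -19255/9 (c = -3 + ((-9721 - 32) - 9475)/9 = -3 + (-9753 - 9475)/9 = -3 + (1/9)*(-19228) = -3 - 19228/9 = -19255/9 ≈ -2139.4)
(c + 24996)*(-31084 + 22851/(-11908)) = (-19255/9 + 24996)*(-31084 + 22851/(-11908)) = 205709*(-31084 + 22851*(-1/11908))/9 = 205709*(-31084 - 22851/11908)/9 = (205709/9)*(-370171123/11908) = -76147531541207/107172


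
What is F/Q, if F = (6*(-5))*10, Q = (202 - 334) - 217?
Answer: 300/349 ≈ 0.85960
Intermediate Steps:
Q = -349 (Q = -132 - 217 = -349)
F = -300 (F = -30*10 = -300)
F/Q = -300/(-349) = -300*(-1/349) = 300/349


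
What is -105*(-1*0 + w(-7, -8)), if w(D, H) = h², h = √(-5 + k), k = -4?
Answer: 945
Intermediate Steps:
h = 3*I (h = √(-5 - 4) = √(-9) = 3*I ≈ 3.0*I)
w(D, H) = -9 (w(D, H) = (3*I)² = -9)
-105*(-1*0 + w(-7, -8)) = -105*(-1*0 - 9) = -105*(0 - 9) = -105*(-9) = 945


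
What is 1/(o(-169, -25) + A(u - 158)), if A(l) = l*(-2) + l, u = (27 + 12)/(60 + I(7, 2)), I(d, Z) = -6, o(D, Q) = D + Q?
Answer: -18/661 ≈ -0.027231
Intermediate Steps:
u = 13/18 (u = (27 + 12)/(60 - 6) = 39/54 = 39*(1/54) = 13/18 ≈ 0.72222)
A(l) = -l (A(l) = -2*l + l = -l)
1/(o(-169, -25) + A(u - 158)) = 1/((-169 - 25) - (13/18 - 158)) = 1/(-194 - 1*(-2831/18)) = 1/(-194 + 2831/18) = 1/(-661/18) = -18/661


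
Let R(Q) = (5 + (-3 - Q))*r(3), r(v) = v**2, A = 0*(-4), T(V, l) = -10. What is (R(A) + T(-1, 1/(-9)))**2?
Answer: 64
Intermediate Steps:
A = 0
R(Q) = 18 - 9*Q (R(Q) = (5 + (-3 - Q))*3**2 = (2 - Q)*9 = 18 - 9*Q)
(R(A) + T(-1, 1/(-9)))**2 = ((18 - 9*0) - 10)**2 = ((18 + 0) - 10)**2 = (18 - 10)**2 = 8**2 = 64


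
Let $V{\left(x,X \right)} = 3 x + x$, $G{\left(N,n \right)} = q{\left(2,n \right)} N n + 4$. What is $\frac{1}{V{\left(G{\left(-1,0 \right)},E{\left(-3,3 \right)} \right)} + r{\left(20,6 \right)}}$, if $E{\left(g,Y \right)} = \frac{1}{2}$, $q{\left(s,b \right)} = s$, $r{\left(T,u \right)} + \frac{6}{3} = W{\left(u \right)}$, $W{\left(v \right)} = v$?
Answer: $\frac{1}{20} \approx 0.05$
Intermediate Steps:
$r{\left(T,u \right)} = -2 + u$
$E{\left(g,Y \right)} = \frac{1}{2}$
$G{\left(N,n \right)} = 4 + 2 N n$ ($G{\left(N,n \right)} = 2 N n + 4 = 4 + 2 N n$)
$V{\left(x,X \right)} = 4 x$
$\frac{1}{V{\left(G{\left(-1,0 \right)},E{\left(-3,3 \right)} \right)} + r{\left(20,6 \right)}} = \frac{1}{4 \left(4 + 2 \left(-1\right) 0\right) + \left(-2 + 6\right)} = \frac{1}{4 \left(4 + 0\right) + 4} = \frac{1}{4 \cdot 4 + 4} = \frac{1}{16 + 4} = \frac{1}{20}$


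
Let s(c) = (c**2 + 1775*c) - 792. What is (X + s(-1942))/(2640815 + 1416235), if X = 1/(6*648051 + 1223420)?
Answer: 1653755818973/20738527968300 ≈ 0.079743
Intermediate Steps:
s(c) = -792 + c**2 + 1775*c
X = 1/5111726 (X = 1/(3888306 + 1223420) = 1/5111726 ≈ 1.9563e-7)
(X + s(-1942))/(2640815 + 1416235) = (1/5111726 + (-792 + (-1942)**2 + 1775*(-1942)))/(2640815 + 1416235) = (1/5111726 + (-792 + 3771364 - 3447050))/4057050 = (1/5111726 + 323522)*(1/4057050) = (1653755818973/5111726)*(1/4057050) = 1653755818973/20738527968300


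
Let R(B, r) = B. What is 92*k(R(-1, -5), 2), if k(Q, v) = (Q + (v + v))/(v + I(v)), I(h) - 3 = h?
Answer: 276/7 ≈ 39.429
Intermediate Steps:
I(h) = 3 + h
k(Q, v) = (Q + 2*v)/(3 + 2*v) (k(Q, v) = (Q + (v + v))/(v + (3 + v)) = (Q + 2*v)/(3 + 2*v))
92*k(R(-1, -5), 2) = 92*((-1 + 2*2)/(3 + 2*2)) = 92*((-1 + 4)/(3 + 4)) = 92*(3/7) = 276/7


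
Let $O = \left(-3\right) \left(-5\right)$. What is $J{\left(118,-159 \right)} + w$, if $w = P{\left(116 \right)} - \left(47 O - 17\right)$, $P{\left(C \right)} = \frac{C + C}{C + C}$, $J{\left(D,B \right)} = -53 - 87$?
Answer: $-827$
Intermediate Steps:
$O = 15$
$J{\left(D,B \right)} = -140$ ($J{\left(D,B \right)} = -53 - 87 = -140$)
$P{\left(C \right)} = 1$ ($P{\left(C \right)} = \frac{2 C}{2 C} = 2 C \frac{1}{2 C} = 1$)
$w = -687$ ($w = 1 - \left(47 \cdot 15 - 17\right) = 1 - \left(705 - 17\right) = 1 - 688 = -687$)
$J{\left(118,-159 \right)} + w = -140 - 687 = -827$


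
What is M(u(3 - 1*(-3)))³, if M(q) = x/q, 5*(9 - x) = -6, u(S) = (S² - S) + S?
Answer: 4913/216000 ≈ 0.022745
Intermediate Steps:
u(S) = S²
x = 51/5 (x = 9 - ⅕*(-6) = 9 + 6/5 = 51/5 ≈ 10.200)
M(q) = 51/(5*q)
M(u(3 - 1*(-3)))³ = (51/(5*((3 - 1*(-3))²)))³ = (51/(5*((3 + 3)²)))³ = (51/(5*(6²)))³ = ((51/5)/36)³ = ((51/5)*(1/36))³ = (17/60)³ = 4913/216000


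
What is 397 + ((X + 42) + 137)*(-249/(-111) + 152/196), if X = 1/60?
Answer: 101971153/108780 ≈ 937.41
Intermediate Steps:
X = 1/60 ≈ 0.016667
397 + ((X + 42) + 137)*(-249/(-111) + 152/196) = 397 + ((1/60 + 42) + 137)*(-249/(-111) + 152/196) = 397 + (2521/60 + 137)*(-249*(-1/111) + 152*(1/196)) = 397 + 10741*(83/37 + 38/49)/60 = 397 + (10741/60)*(5473/1813) = 397 + 58785493/108780 = 101971153/108780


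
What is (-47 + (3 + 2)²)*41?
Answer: -902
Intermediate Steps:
(-47 + (3 + 2)²)*41 = (-47 + 5²)*41 = (-47 + 25)*41 = -22*41 = -902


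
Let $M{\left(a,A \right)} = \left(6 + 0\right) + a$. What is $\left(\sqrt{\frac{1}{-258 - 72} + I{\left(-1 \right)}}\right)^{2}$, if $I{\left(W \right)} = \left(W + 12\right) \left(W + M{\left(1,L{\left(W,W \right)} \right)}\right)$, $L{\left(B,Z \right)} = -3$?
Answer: $\frac{21779}{330} \approx 65.997$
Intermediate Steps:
$M{\left(a,A \right)} = 6 + a$
$I{\left(W \right)} = \left(7 + W\right) \left(12 + W\right)$ ($I{\left(W \right)} = \left(W + 12\right) \left(W + \left(6 + 1\right)\right) = \left(12 + W\right) \left(W + 7\right) = \left(12 + W\right) \left(7 + W\right) = \left(7 + W\right) \left(12 + W\right)$)
$\left(\sqrt{\frac{1}{-258 - 72} + I{\left(-1 \right)}}\right)^{2} = \left(\sqrt{\frac{1}{-258 - 72} + \left(84 + \left(-1\right)^{2} + 19 \left(-1\right)\right)}\right)^{2} = \left(\sqrt{\frac{1}{-258 - 72} + \left(84 + 1 - 19\right)}\right)^{2} = \left(\sqrt{\frac{1}{-330} + 66}\right)^{2} = \left(\sqrt{- \frac{1}{330} + 66}\right)^{2} = \left(\sqrt{\frac{21779}{330}}\right)^{2} = \left(\frac{\sqrt{7187070}}{330}\right)^{2} = \frac{21779}{330}$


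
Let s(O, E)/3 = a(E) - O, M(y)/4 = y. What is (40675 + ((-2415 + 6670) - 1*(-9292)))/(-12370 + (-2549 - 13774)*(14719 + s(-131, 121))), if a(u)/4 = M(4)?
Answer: -27111/124909781 ≈ -0.00021704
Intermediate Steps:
M(y) = 4*y
a(u) = 64 (a(u) = 4*(4*4) = 4*16 = 64)
s(O, E) = 192 - 3*O (s(O, E) = 3*(64 - O) = 192 - 3*O)
(40675 + ((-2415 + 6670) - 1*(-9292)))/(-12370 + (-2549 - 13774)*(14719 + s(-131, 121))) = (40675 + ((-2415 + 6670) - 1*(-9292)))/(-12370 + (-2549 - 13774)*(14719 + (192 - 3*(-131)))) = (40675 + (4255 + 9292))/(-12370 - 16323*(14719 + (192 + 393))) = (40675 + 13547)/(-12370 - 16323*(14719 + 585)) = 54222/(-12370 - 16323*15304) = 54222/(-12370 - 249807192) = 54222/(-249819562) = 54222*(-1/249819562) = -27111/124909781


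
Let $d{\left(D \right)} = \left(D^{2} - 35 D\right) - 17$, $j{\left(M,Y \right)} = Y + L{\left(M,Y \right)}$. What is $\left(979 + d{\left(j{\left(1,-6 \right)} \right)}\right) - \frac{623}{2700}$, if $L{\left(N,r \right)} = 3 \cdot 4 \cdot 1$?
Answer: $\frac{2126977}{2700} \approx 787.77$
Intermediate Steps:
$L{\left(N,r \right)} = 12$ ($L{\left(N,r \right)} = 12 \cdot 1 = 12$)
$j{\left(M,Y \right)} = 12 + Y$ ($j{\left(M,Y \right)} = Y + 12 = 12 + Y$)
$d{\left(D \right)} = -17 + D^{2} - 35 D$
$\left(979 + d{\left(j{\left(1,-6 \right)} \right)}\right) - \frac{623}{2700} = \left(979 - \left(17 - \left(12 - 6\right)^{2} + 35 \left(12 - 6\right)\right)\right) - \frac{623}{2700} = \left(979 - \left(227 - 36\right)\right) - \frac{623}{2700} = \left(979 - 191\right) - \frac{623}{2700} = 788 - \frac{623}{2700} = \frac{2126977}{2700}$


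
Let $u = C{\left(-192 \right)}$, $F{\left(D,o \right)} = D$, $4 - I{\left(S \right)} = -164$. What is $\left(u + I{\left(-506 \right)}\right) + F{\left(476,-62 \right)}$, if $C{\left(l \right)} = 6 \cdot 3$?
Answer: $662$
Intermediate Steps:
$C{\left(l \right)} = 18$
$I{\left(S \right)} = 168$ ($I{\left(S \right)} = 4 - -164 = 4 + 164 = 168$)
$u = 18$
$\left(u + I{\left(-506 \right)}\right) + F{\left(476,-62 \right)} = \left(18 + 168\right) + 476 = 186 + 476 = 662$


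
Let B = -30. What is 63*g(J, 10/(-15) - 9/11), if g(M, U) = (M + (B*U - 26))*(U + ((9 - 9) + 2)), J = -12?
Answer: 25704/121 ≈ 212.43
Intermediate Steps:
g(M, U) = (2 + U)*(-26 + M - 30*U) (g(M, U) = (M + (-30*U - 26))*(U + ((9 - 9) + 2)) = (M + (-26 - 30*U))*(U + (0 + 2)) = (-26 + M - 30*U)*(U + 2) = (-26 + M - 30*U)*(2 + U) = (2 + U)*(-26 + M - 30*U))
63*g(J, 10/(-15) - 9/11) = 63*(-52 - 86*(10/(-15) - 9/11) - 30*(10/(-15) - 9/11)**2 + 2*(-12) - 12*(10/(-15) - 9/11)) = 63*(-52 - 86*(10*(-1/15) - 9*1/11) - 30*(10*(-1/15) - 9*1/11)**2 - 24 - 12*(10*(-1/15) - 9*1/11)) = 63*(-52 - 86*(-2/3 - 9/11) - 30*(-2/3 - 9/11)**2 - 24 - 12*(-2/3 - 9/11)) = 63*(-52 - 86*(-49/33) - 30*(-49/33)**2 - 24 - 12*(-49/33)) = 63*(-52 + 4214/33 - 30*2401/1089 - 24 + 196/11) = 63*(-52 + 4214/33 - 24010/363 - 24 + 196/11) = 63*(408/121) = 25704/121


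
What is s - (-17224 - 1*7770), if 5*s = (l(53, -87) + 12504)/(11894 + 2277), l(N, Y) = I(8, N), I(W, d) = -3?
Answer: 1770962371/70855 ≈ 24994.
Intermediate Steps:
l(N, Y) = -3
s = 12501/70855 (s = ((-3 + 12504)/(11894 + 2277))/5 = (12501/14171)/5 = (12501*(1/14171))/5 = (⅕)*(12501/14171) = 12501/70855 ≈ 0.17643)
s - (-17224 - 1*7770) = 12501/70855 - (-17224 - 1*7770) = 12501/70855 - (-17224 - 7770) = 12501/70855 - 1*(-24994) = 12501/70855 + 24994 = 1770962371/70855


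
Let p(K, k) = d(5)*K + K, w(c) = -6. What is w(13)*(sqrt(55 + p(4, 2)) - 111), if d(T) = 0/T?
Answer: 666 - 6*sqrt(59) ≈ 619.91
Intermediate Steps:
d(T) = 0
p(K, k) = K (p(K, k) = 0*K + K = 0 + K = K)
w(13)*(sqrt(55 + p(4, 2)) - 111) = -6*(sqrt(55 + 4) - 111) = -6*(sqrt(59) - 111) = -6*(-111 + sqrt(59)) = 666 - 6*sqrt(59)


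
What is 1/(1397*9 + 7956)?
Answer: 1/20529 ≈ 4.8712e-5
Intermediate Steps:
1/(1397*9 + 7956) = 1/(12573 + 7956) = 1/20529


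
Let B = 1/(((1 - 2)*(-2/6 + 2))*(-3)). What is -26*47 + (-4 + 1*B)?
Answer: -6129/5 ≈ -1225.8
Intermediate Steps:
B = ⅕ (B = 1/(-(-2*⅙ + 2)*(-3)) = 1/(-(-⅓ + 2)*(-3)) = 1/(-1*5/3*(-3)) = 1/(-5/3*(-3)) = 1/5 = ⅕ ≈ 0.20000)
-26*47 + (-4 + 1*B) = -26*47 + (-4 + 1*(⅕)) = -1222 + (-4 + ⅕) = -1222 - 19/5 = -6129/5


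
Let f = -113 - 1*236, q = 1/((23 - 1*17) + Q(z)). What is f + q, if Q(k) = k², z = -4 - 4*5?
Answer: -203117/582 ≈ -349.00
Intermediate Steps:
z = -24 (z = -4 - 20 = -24)
q = 1/582 (q = 1/((23 - 1*17) + (-24)²) = 1/((23 - 17) + 576) = 1/(6 + 576) = 1/582 ≈ 0.0017182)
f = -349 (f = -113 - 236 = -349)
f + q = -349 + 1/582 = -203117/582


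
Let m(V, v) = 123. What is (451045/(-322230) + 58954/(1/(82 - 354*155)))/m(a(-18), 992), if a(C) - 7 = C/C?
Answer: -208158759619601/7926858 ≈ -2.6260e+7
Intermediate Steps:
a(C) = 8 (a(C) = 7 + C/C = 7 + 1 = 8)
(451045/(-322230) + 58954/(1/(82 - 354*155)))/m(a(-18), 992) = (451045/(-322230) + 58954/(1/(82 - 354*155)))/123 = (451045*(-1/322230) + 58954/(1/(82 - 54870)))*(1/123) = (-90209/64446 + 58954/(1/(-54788)))*(1/123) = (-90209/64446 + 58954/(-1/54788))*(1/123) = (-90209/64446 + 58954*(-54788))*(1/123) = (-90209/64446 - 3229971752)*(1/123) = -208158759619601/64446*1/123 = -208158759619601/7926858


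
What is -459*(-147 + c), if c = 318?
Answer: -78489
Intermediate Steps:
-459*(-147 + c) = -459*(-147 + 318) = -459*171 = -78489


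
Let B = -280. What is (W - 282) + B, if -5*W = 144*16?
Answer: -5114/5 ≈ -1022.8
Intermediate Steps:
W = -2304/5 (W = -144*16/5 = -⅕*2304 = -2304/5 ≈ -460.80)
(W - 282) + B = (-2304/5 - 282) - 280 = -3714/5 - 280 = -5114/5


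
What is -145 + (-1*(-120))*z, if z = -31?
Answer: -3865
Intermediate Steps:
-145 + (-1*(-120))*z = -145 - 1*(-120)*(-31) = -145 + 120*(-31) = -145 - 3720 = -3865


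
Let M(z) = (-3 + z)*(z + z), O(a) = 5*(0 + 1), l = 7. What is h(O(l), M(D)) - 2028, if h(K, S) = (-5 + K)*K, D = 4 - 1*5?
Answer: -2028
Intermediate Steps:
O(a) = 5 (O(a) = 5*1 = 5)
D = -1 (D = 4 - 5 = -1)
M(z) = 2*z*(-3 + z) (M(z) = (-3 + z)*(2*z) = 2*z*(-3 + z))
h(K, S) = K*(-5 + K)
h(O(l), M(D)) - 2028 = 5*(-5 + 5) - 2028 = 5*0 - 2028 = 0 - 2028 = -2028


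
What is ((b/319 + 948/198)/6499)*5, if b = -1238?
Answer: 4340/6219543 ≈ 0.00069780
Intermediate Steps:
((b/319 + 948/198)/6499)*5 = ((-1238/319 + 948/198)/6499)*5 = ((-1238*1/319 + 948*(1/198))*(1/6499))*5 = ((-1238/319 + 158/33)*(1/6499))*5 = ((868/957)*(1/6499))*5 = (868/6219543)*5 = 4340/6219543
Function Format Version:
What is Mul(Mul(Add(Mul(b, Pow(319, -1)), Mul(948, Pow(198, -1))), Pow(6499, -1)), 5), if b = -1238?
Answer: Rational(4340, 6219543) ≈ 0.00069780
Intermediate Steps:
Mul(Mul(Add(Mul(b, Pow(319, -1)), Mul(948, Pow(198, -1))), Pow(6499, -1)), 5) = Mul(Mul(Add(Mul(-1238, Pow(319, -1)), Mul(948, Pow(198, -1))), Pow(6499, -1)), 5) = Mul(Mul(Add(Mul(-1238, Rational(1, 319)), Mul(948, Rational(1, 198))), Rational(1, 6499)), 5) = Mul(Mul(Add(Rational(-1238, 319), Rational(158, 33)), Rational(1, 6499)), 5) = Mul(Mul(Rational(868, 957), Rational(1, 6499)), 5) = Mul(Rational(868, 6219543), 5) = Rational(4340, 6219543)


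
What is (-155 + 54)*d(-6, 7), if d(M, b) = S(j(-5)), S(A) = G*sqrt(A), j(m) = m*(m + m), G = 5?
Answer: -2525*sqrt(2) ≈ -3570.9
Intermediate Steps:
j(m) = 2*m**2 (j(m) = m*(2*m) = 2*m**2)
S(A) = 5*sqrt(A)
d(M, b) = 25*sqrt(2) (d(M, b) = 5*sqrt(2*(-5)**2) = 5*sqrt(2*25) = 5*sqrt(50) = 5*(5*sqrt(2)) = 25*sqrt(2))
(-155 + 54)*d(-6, 7) = (-155 + 54)*(25*sqrt(2)) = -2525*sqrt(2)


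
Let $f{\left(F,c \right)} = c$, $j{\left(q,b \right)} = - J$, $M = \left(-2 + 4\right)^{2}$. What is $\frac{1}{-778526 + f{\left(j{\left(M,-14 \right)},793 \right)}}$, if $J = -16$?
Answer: $- \frac{1}{777733} \approx -1.2858 \cdot 10^{-6}$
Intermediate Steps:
$M = 4$ ($M = 2^{2} = 4$)
$j{\left(q,b \right)} = 16$ ($j{\left(q,b \right)} = \left(-1\right) \left(-16\right) = 16$)
$\frac{1}{-778526 + f{\left(j{\left(M,-14 \right)},793 \right)}} = \frac{1}{-778526 + 793} = \frac{1}{-777733} = - \frac{1}{777733}$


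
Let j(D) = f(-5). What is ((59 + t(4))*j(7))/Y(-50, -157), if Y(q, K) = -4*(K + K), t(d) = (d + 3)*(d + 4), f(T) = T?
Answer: -575/1256 ≈ -0.45780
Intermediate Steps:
j(D) = -5
t(d) = (3 + d)*(4 + d)
Y(q, K) = -8*K
((59 + t(4))*j(7))/Y(-50, -157) = ((59 + (12 + 4² + 7*4))*(-5))/((-8*(-157))) = ((59 + (12 + 16 + 28))*(-5))/1256 = ((59 + 56)*(-5))*(1/1256) = (115*(-5))*(1/1256) = -575*1/1256 = -575/1256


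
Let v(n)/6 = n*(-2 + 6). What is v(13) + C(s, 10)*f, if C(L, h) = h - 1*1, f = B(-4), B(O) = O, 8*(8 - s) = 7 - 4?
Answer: 276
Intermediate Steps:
s = 61/8 (s = 8 - (7 - 4)/8 = 8 - 1/8*3 = 8 - 3/8 = 61/8 ≈ 7.6250)
v(n) = 24*n (v(n) = 6*(n*(-2 + 6)) = 6*(n*4) = 6*(4*n) = 24*n)
f = -4
C(L, h) = -1 + h (C(L, h) = h - 1 = -1 + h)
v(13) + C(s, 10)*f = 24*13 + (-1 + 10)*(-4) = 312 + 9*(-4) = 312 - 36 = 276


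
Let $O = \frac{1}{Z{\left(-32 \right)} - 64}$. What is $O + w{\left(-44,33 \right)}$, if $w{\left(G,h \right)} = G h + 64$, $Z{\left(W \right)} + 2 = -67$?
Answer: $- \frac{184605}{133} \approx -1388.0$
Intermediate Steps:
$Z{\left(W \right)} = -69$ ($Z{\left(W \right)} = -2 - 67 = -69$)
$w{\left(G,h \right)} = 64 + G h$
$O = - \frac{1}{133}$ ($O = \frac{1}{-69 - 64} = \frac{1}{-133} = - \frac{1}{133} \approx -0.0075188$)
$O + w{\left(-44,33 \right)} = - \frac{1}{133} + \left(64 - 1452\right) = - \frac{1}{133} - 1388 = - \frac{184605}{133}$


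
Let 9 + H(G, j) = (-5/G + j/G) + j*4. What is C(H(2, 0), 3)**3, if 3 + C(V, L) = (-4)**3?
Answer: -300763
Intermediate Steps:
H(G, j) = -9 - 5/G + 4*j + j/G (H(G, j) = -9 + ((-5/G + j/G) + j*4) = -9 + ((-5/G + j/G) + 4*j) = -9 + (-5/G + 4*j + j/G) = -9 - 5/G + 4*j + j/G)
C(V, L) = -67 (C(V, L) = -3 + (-4)**3 = -3 - 64 = -67)
C(H(2, 0), 3)**3 = (-67)**3 = -300763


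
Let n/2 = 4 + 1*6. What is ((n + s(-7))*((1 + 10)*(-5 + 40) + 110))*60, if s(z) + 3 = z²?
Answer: 1960200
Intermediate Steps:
n = 20 (n = 2*(4 + 1*6) = 2*(4 + 6) = 2*10 = 20)
s(z) = -3 + z²
((n + s(-7))*((1 + 10)*(-5 + 40) + 110))*60 = ((20 + (-3 + (-7)²))*((1 + 10)*(-5 + 40) + 110))*60 = ((20 + (-3 + 49))*(11*35 + 110))*60 = ((20 + 46)*(385 + 110))*60 = (66*495)*60 = 32670*60 = 1960200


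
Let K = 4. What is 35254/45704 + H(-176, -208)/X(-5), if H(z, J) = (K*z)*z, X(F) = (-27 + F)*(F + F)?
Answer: 44329607/114260 ≈ 387.97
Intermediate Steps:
X(F) = 2*F*(-27 + F) (X(F) = (-27 + F)*(2*F) = 2*F*(-27 + F))
H(z, J) = 4*z**2 (H(z, J) = (4*z)*z = 4*z**2)
35254/45704 + H(-176, -208)/X(-5) = 35254/45704 + (4*(-176)**2)/((2*(-5)*(-27 - 5))) = 35254*(1/45704) + (4*30976)/((2*(-5)*(-32))) = 17627/22852 + 123904/320 = 17627/22852 + 123904*(1/320) = 17627/22852 + 1936/5 = 44329607/114260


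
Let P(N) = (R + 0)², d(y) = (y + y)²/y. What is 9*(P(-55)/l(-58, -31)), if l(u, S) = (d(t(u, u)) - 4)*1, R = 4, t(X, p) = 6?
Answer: 36/5 ≈ 7.2000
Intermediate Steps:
d(y) = 4*y (d(y) = (2*y)²/y = (4*y²)/y = 4*y)
P(N) = 16 (P(N) = (4 + 0)² = 4² = 16)
l(u, S) = 20 (l(u, S) = (4*6 - 4)*1 = (24 - 4)*1 = 20*1 = 20)
9*(P(-55)/l(-58, -31)) = 9*(16/20) = 9*(16*(1/20)) = 9*(⅘) = 36/5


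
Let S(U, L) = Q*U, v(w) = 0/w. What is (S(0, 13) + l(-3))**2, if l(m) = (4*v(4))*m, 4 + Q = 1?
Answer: 0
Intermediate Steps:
Q = -3 (Q = -4 + 1 = -3)
v(w) = 0
S(U, L) = -3*U
l(m) = 0 (l(m) = (4*0)*m = 0*m = 0)
(S(0, 13) + l(-3))**2 = (-3*0 + 0)**2 = (0 + 0)**2 = 0**2 = 0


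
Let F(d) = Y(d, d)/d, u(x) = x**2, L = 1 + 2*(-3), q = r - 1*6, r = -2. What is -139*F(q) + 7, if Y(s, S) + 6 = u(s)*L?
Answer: -22629/4 ≈ -5657.3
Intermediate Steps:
q = -8 (q = -2 - 1*6 = -2 - 6 = -8)
L = -5 (L = 1 - 6 = -5)
Y(s, S) = -6 - 5*s**2 (Y(s, S) = -6 + s**2*(-5) = -6 - 5*s**2)
F(d) = (-6 - 5*d**2)/d
-139*F(q) + 7 = -139*(-6/(-8) - 5*(-8)) + 7 = -139*(-6*(-1/8) + 40) + 7 = -139*(3/4 + 40) + 7 = -139*163/4 + 7 = -22657/4 + 7 = -22629/4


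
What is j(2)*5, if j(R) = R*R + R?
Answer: 30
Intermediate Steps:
j(R) = R + R**2 (j(R) = R**2 + R = R + R**2)
j(2)*5 = (2*(1 + 2))*5 = (2*3)*5 = 6*5 = 30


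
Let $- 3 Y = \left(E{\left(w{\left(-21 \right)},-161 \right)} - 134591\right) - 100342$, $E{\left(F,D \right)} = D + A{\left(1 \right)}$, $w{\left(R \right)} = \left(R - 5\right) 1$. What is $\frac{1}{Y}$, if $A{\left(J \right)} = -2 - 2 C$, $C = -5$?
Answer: $\frac{1}{78362} \approx 1.2761 \cdot 10^{-5}$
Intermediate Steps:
$A{\left(J \right)} = 8$ ($A{\left(J \right)} = -2 - -10 = -2 + 10 = 8$)
$w{\left(R \right)} = -5 + R$ ($w{\left(R \right)} = \left(-5 + R\right) 1 = -5 + R$)
$E{\left(F,D \right)} = 8 + D$ ($E{\left(F,D \right)} = D + 8 = 8 + D$)
$Y = 78362$ ($Y = - \frac{\left(\left(8 - 161\right) - 134591\right) - 100342}{3} = - \frac{\left(-153 - 134591\right) - 100342}{3} = - \frac{-134744 - 100342}{3} = \left(- \frac{1}{3}\right) \left(-235086\right) = 78362$)
$\frac{1}{Y} = \frac{1}{78362}$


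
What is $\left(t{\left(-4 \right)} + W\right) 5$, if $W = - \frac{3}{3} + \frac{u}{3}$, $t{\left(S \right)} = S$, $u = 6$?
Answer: $-15$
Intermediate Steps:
$W = 1$ ($W = - \frac{3}{3} + \frac{6}{3} = \left(-3\right) \frac{1}{3} + 6 \cdot \frac{1}{3} = -1 + 2 = 1$)
$\left(t{\left(-4 \right)} + W\right) 5 = \left(-4 + 1\right) 5 = \left(-3\right) 5 = -15$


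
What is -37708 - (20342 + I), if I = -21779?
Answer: -36271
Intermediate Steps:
-37708 - (20342 + I) = -37708 - (20342 - 21779) = -37708 - 1*(-1437) = -37708 + 1437 = -36271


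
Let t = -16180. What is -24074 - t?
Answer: -7894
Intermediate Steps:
-24074 - t = -24074 - 1*(-16180) = -24074 + 16180 = -7894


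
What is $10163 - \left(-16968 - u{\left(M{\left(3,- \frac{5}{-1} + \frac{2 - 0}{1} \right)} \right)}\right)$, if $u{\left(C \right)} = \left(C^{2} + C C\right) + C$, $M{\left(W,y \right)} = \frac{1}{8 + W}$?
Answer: $\frac{3282864}{121} \approx 27131.0$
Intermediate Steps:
$u{\left(C \right)} = C + 2 C^{2}$ ($u{\left(C \right)} = \left(C^{2} + C^{2}\right) + C = 2 C^{2} + C = C + 2 C^{2}$)
$10163 - \left(-16968 - u{\left(M{\left(3,- \frac{5}{-1} + \frac{2 - 0}{1} \right)} \right)}\right) = 10163 - \left(-16968 - \frac{1 + \frac{2}{8 + 3}}{8 + 3}\right) = 10163 - \left(-16968 - \frac{1 + \frac{2}{11}}{11}\right) = 10163 - \left(-16968 - \frac{1}{11} \cdot \frac{13}{11}\right) = 10163 - \left(-16968 - \frac{13}{121}\right) = 10163 - - \frac{2053141}{121} = 10163 + \frac{2053141}{121} = \frac{3282864}{121}$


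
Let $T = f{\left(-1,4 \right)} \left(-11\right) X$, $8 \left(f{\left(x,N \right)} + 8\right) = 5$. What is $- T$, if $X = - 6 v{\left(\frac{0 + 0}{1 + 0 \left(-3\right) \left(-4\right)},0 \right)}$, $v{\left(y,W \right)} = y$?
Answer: $0$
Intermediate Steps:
$f{\left(x,N \right)} = - \frac{59}{8}$ ($f{\left(x,N \right)} = -8 + \frac{1}{8} \cdot 5 = -8 + \frac{5}{8} = - \frac{59}{8}$)
$X = 0$ ($X = - 6 \frac{0 + 0}{1 + 0 \left(-3\right) \left(-4\right)} = - 6 \frac{0}{1 + 0 \left(-4\right)} = - 6 \frac{0}{1 + 0} = - 6 \cdot \frac{0}{1} = - 6 \cdot 0 \cdot 1 = \left(-6\right) 0 = 0$)
$T = 0$ ($T = \left(- \frac{59}{8}\right) \left(-11\right) 0 = \frac{649}{8} \cdot 0 = 0$)
$- T = \left(-1\right) 0 = 0$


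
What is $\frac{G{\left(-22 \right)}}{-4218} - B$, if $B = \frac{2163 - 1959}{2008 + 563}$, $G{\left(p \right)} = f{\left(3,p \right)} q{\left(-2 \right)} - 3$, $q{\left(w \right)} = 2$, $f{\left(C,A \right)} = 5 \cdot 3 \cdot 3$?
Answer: $- \frac{120461}{1204942} \approx -0.099972$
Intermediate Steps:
$f{\left(C,A \right)} = 45$ ($f{\left(C,A \right)} = 15 \cdot 3 = 45$)
$G{\left(p \right)} = 87$ ($G{\left(p \right)} = 45 \cdot 2 - 3 = 90 - 3 = 87$)
$B = \frac{68}{857}$ ($B = \frac{204}{2571} = 204 \cdot \frac{1}{2571} = \frac{68}{857} \approx 0.079347$)
$\frac{G{\left(-22 \right)}}{-4218} - B = \frac{87}{-4218} - \frac{68}{857} = 87 \left(- \frac{1}{4218}\right) - \frac{68}{857} = - \frac{29}{1406} - \frac{68}{857} = - \frac{120461}{1204942}$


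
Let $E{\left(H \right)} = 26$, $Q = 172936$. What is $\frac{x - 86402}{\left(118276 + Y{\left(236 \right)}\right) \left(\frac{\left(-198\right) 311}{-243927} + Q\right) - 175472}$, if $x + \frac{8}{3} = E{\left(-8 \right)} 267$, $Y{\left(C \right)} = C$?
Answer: $- \frac{1615257491}{416603851801788} \approx -3.8772 \cdot 10^{-6}$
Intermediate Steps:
$x = \frac{20818}{3}$ ($x = - \frac{8}{3} + 26 \cdot 267 = - \frac{8}{3} + 6942 = \frac{20818}{3} \approx 6939.3$)
$\frac{x - 86402}{\left(118276 + Y{\left(236 \right)}\right) \left(\frac{\left(-198\right) 311}{-243927} + Q\right) - 175472} = \frac{\frac{20818}{3} - 86402}{\left(118276 + 236\right) \left(\frac{\left(-198\right) 311}{-243927} + 172936\right) - 175472} = - \frac{238388}{3 \left(118512 \left(\left(-61578\right) \left(- \frac{1}{243927}\right) + 172936\right) - 175472\right)} = - \frac{238388}{3 \left(118512 \left(\frac{6842}{27103} + 172936\right) - 175472\right)} = - \frac{238388}{3 \left(118512 \cdot \frac{4687091250}{27103} - 175472\right)} = - \frac{238388}{3 \left(\frac{555476558220000}{27103} - 175472\right)} = - \frac{238388}{3 \cdot \frac{555471802402384}{27103}} = \left(- \frac{238388}{3}\right) \frac{27103}{555471802402384} = - \frac{1615257491}{416603851801788}$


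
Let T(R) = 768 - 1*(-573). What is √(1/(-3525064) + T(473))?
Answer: √4165842046541918/1762532 ≈ 36.620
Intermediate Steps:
T(R) = 1341 (T(R) = 768 + 573 = 1341)
√(1/(-3525064) + T(473)) = √(1/(-3525064) + 1341) = √(-1/3525064 + 1341) = √(4727110823/3525064) = √4165842046541918/1762532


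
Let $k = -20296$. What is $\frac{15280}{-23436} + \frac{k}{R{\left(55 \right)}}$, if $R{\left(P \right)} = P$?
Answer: $- \frac{119124364}{322245} \approx -369.67$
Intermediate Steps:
$\frac{15280}{-23436} + \frac{k}{R{\left(55 \right)}} = \frac{15280}{-23436} - \frac{20296}{55} = 15280 \left(- \frac{1}{23436}\right) - \frac{20296}{55} = - \frac{3820}{5859} - \frac{20296}{55} = - \frac{119124364}{322245}$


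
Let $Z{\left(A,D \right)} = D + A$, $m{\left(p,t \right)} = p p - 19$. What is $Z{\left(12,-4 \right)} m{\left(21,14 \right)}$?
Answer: $3376$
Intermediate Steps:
$m{\left(p,t \right)} = -19 + p^{2}$ ($m{\left(p,t \right)} = p^{2} - 19 = -19 + p^{2}$)
$Z{\left(A,D \right)} = A + D$
$Z{\left(12,-4 \right)} m{\left(21,14 \right)} = \left(12 - 4\right) \left(-19 + 21^{2}\right) = 8 \left(-19 + 441\right) = 8 \cdot 422 = 3376$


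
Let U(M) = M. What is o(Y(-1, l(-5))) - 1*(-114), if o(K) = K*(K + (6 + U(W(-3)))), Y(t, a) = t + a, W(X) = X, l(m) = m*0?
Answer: 112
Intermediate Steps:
l(m) = 0
Y(t, a) = a + t
o(K) = K*(3 + K) (o(K) = K*(K + (6 - 3)) = K*(K + 3) = K*(3 + K))
o(Y(-1, l(-5))) - 1*(-114) = (0 - 1)*(3 + (0 - 1)) - 1*(-114) = -(3 - 1) + 114 = -1*2 + 114 = -2 + 114 = 112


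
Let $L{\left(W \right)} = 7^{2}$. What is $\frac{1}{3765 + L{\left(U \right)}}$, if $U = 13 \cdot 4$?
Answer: $\frac{1}{3814} \approx 0.00026219$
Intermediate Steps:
$U = 52$
$L{\left(W \right)} = 49$
$\frac{1}{3765 + L{\left(U \right)}} = \frac{1}{3765 + 49} = \frac{1}{3814}$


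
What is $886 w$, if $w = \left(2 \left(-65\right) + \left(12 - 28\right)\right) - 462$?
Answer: $-538688$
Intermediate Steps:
$w = -608$ ($w = \left(-130 + \left(12 - 28\right)\right) - 462 = \left(-130 - 16\right) - 462 = -146 - 462 = -608$)
$886 w = 886 \left(-608\right) = -538688$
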